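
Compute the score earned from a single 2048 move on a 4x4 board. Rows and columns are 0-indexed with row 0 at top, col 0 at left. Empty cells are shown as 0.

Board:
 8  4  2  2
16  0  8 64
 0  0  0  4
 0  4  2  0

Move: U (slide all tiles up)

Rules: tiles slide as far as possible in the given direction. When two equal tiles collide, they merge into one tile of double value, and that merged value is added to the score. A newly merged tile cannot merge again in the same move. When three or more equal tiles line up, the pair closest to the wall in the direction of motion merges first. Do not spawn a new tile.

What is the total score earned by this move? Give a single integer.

Answer: 8

Derivation:
Slide up:
col 0: [8, 16, 0, 0] -> [8, 16, 0, 0]  score +0 (running 0)
col 1: [4, 0, 0, 4] -> [8, 0, 0, 0]  score +8 (running 8)
col 2: [2, 8, 0, 2] -> [2, 8, 2, 0]  score +0 (running 8)
col 3: [2, 64, 4, 0] -> [2, 64, 4, 0]  score +0 (running 8)
Board after move:
 8  8  2  2
16  0  8 64
 0  0  2  4
 0  0  0  0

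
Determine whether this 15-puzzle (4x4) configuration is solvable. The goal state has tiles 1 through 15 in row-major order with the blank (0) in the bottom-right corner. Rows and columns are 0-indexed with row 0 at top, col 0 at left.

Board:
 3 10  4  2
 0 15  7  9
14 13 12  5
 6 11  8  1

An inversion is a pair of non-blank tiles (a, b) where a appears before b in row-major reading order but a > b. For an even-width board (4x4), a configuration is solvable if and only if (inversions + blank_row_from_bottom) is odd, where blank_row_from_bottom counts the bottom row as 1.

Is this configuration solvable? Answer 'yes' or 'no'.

Inversions: 53
Blank is in row 1 (0-indexed from top), which is row 3 counting from the bottom (bottom = 1).
53 + 3 = 56, which is even, so the puzzle is not solvable.

Answer: no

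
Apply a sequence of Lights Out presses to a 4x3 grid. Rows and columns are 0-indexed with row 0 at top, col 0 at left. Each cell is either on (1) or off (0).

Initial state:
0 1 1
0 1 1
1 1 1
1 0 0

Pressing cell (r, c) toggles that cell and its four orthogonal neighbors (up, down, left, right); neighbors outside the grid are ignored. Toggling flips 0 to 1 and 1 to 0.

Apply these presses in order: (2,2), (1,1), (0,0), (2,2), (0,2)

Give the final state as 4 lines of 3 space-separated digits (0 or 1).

After press 1 at (2,2):
0 1 1
0 1 0
1 0 0
1 0 1

After press 2 at (1,1):
0 0 1
1 0 1
1 1 0
1 0 1

After press 3 at (0,0):
1 1 1
0 0 1
1 1 0
1 0 1

After press 4 at (2,2):
1 1 1
0 0 0
1 0 1
1 0 0

After press 5 at (0,2):
1 0 0
0 0 1
1 0 1
1 0 0

Answer: 1 0 0
0 0 1
1 0 1
1 0 0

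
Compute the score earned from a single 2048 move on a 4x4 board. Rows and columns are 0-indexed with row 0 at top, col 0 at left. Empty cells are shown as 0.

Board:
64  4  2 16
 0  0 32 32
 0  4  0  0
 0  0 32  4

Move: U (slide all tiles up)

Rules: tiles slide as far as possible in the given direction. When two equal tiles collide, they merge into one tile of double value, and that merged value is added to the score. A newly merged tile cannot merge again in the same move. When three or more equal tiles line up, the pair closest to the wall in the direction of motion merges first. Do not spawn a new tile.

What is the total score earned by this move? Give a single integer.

Answer: 72

Derivation:
Slide up:
col 0: [64, 0, 0, 0] -> [64, 0, 0, 0]  score +0 (running 0)
col 1: [4, 0, 4, 0] -> [8, 0, 0, 0]  score +8 (running 8)
col 2: [2, 32, 0, 32] -> [2, 64, 0, 0]  score +64 (running 72)
col 3: [16, 32, 0, 4] -> [16, 32, 4, 0]  score +0 (running 72)
Board after move:
64  8  2 16
 0  0 64 32
 0  0  0  4
 0  0  0  0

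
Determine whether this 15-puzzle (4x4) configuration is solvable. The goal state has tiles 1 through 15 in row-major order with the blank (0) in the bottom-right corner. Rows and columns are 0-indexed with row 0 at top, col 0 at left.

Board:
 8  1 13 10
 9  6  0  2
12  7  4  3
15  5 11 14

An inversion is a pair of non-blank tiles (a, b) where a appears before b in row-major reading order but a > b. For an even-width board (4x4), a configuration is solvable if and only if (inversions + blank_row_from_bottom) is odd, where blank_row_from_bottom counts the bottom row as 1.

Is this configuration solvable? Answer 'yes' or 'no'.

Answer: yes

Derivation:
Inversions: 46
Blank is in row 1 (0-indexed from top), which is row 3 counting from the bottom (bottom = 1).
46 + 3 = 49, which is odd, so the puzzle is solvable.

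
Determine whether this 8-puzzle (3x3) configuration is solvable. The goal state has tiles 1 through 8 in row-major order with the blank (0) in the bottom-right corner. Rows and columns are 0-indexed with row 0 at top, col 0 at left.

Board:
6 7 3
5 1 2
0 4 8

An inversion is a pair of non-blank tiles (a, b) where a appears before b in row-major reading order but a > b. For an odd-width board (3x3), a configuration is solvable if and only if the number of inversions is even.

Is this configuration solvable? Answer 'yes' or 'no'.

Answer: no

Derivation:
Inversions (pairs i<j in row-major order where tile[i] > tile[j] > 0): 15
15 is odd, so the puzzle is not solvable.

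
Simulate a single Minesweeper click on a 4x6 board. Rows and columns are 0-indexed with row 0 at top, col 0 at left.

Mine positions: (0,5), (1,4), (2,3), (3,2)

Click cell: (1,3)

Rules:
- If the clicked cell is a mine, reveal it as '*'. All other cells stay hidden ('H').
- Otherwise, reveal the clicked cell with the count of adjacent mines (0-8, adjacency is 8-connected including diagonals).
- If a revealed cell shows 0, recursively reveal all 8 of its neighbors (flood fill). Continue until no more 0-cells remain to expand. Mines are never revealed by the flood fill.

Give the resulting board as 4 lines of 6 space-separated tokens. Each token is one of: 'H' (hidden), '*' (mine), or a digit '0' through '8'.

H H H H H H
H H H 2 H H
H H H H H H
H H H H H H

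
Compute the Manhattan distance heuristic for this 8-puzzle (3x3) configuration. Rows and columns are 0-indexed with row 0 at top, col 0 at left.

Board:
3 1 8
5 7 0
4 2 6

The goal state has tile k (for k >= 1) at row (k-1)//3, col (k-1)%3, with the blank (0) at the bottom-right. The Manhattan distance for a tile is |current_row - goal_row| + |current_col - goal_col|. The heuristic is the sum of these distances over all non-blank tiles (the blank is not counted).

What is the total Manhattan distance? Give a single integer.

Tile 3: (0,0)->(0,2) = 2
Tile 1: (0,1)->(0,0) = 1
Tile 8: (0,2)->(2,1) = 3
Tile 5: (1,0)->(1,1) = 1
Tile 7: (1,1)->(2,0) = 2
Tile 4: (2,0)->(1,0) = 1
Tile 2: (2,1)->(0,1) = 2
Tile 6: (2,2)->(1,2) = 1
Sum: 2 + 1 + 3 + 1 + 2 + 1 + 2 + 1 = 13

Answer: 13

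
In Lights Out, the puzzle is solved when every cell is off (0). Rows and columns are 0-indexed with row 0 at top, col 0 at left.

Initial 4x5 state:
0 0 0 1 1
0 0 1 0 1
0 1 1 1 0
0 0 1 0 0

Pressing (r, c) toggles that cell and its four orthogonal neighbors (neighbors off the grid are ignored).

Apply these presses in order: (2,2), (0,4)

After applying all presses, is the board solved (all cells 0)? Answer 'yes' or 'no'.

Answer: yes

Derivation:
After press 1 at (2,2):
0 0 0 1 1
0 0 0 0 1
0 0 0 0 0
0 0 0 0 0

After press 2 at (0,4):
0 0 0 0 0
0 0 0 0 0
0 0 0 0 0
0 0 0 0 0

Lights still on: 0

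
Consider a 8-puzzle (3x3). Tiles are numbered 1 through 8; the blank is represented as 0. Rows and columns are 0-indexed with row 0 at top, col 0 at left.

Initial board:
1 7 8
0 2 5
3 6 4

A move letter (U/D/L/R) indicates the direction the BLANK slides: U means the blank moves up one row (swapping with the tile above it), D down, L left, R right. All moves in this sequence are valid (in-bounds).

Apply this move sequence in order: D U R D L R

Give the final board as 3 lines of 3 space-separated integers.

After move 1 (D):
1 7 8
3 2 5
0 6 4

After move 2 (U):
1 7 8
0 2 5
3 6 4

After move 3 (R):
1 7 8
2 0 5
3 6 4

After move 4 (D):
1 7 8
2 6 5
3 0 4

After move 5 (L):
1 7 8
2 6 5
0 3 4

After move 6 (R):
1 7 8
2 6 5
3 0 4

Answer: 1 7 8
2 6 5
3 0 4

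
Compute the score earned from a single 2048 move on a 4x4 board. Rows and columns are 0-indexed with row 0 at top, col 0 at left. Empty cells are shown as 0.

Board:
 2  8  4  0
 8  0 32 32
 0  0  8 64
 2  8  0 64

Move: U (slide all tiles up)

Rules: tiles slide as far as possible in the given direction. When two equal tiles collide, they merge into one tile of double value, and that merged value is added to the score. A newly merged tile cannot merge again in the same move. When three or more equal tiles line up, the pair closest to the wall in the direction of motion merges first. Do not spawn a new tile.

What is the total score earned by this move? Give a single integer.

Slide up:
col 0: [2, 8, 0, 2] -> [2, 8, 2, 0]  score +0 (running 0)
col 1: [8, 0, 0, 8] -> [16, 0, 0, 0]  score +16 (running 16)
col 2: [4, 32, 8, 0] -> [4, 32, 8, 0]  score +0 (running 16)
col 3: [0, 32, 64, 64] -> [32, 128, 0, 0]  score +128 (running 144)
Board after move:
  2  16   4  32
  8   0  32 128
  2   0   8   0
  0   0   0   0

Answer: 144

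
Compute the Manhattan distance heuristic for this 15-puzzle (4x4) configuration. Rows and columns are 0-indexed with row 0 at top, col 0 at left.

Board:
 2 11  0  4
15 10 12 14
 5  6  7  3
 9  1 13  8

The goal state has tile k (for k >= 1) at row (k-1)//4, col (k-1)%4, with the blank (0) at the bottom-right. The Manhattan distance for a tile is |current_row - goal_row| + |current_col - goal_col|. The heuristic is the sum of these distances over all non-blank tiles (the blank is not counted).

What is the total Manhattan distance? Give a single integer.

Answer: 30

Derivation:
Tile 2: (0,0)->(0,1) = 1
Tile 11: (0,1)->(2,2) = 3
Tile 4: (0,3)->(0,3) = 0
Tile 15: (1,0)->(3,2) = 4
Tile 10: (1,1)->(2,1) = 1
Tile 12: (1,2)->(2,3) = 2
Tile 14: (1,3)->(3,1) = 4
Tile 5: (2,0)->(1,0) = 1
Tile 6: (2,1)->(1,1) = 1
Tile 7: (2,2)->(1,2) = 1
Tile 3: (2,3)->(0,2) = 3
Tile 9: (3,0)->(2,0) = 1
Tile 1: (3,1)->(0,0) = 4
Tile 13: (3,2)->(3,0) = 2
Tile 8: (3,3)->(1,3) = 2
Sum: 1 + 3 + 0 + 4 + 1 + 2 + 4 + 1 + 1 + 1 + 3 + 1 + 4 + 2 + 2 = 30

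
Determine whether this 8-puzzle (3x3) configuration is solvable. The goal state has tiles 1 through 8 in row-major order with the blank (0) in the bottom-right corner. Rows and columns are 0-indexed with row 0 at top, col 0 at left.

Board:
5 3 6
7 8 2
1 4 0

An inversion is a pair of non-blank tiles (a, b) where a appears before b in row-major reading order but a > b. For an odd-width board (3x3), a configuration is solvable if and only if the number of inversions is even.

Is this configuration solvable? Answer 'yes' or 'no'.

Answer: yes

Derivation:
Inversions (pairs i<j in row-major order where tile[i] > tile[j] > 0): 16
16 is even, so the puzzle is solvable.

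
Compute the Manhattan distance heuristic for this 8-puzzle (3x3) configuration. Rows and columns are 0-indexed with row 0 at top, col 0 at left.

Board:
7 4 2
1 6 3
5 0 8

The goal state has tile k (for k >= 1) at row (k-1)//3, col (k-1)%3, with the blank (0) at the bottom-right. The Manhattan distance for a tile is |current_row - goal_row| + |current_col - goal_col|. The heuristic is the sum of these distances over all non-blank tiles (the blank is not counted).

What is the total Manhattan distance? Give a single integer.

Answer: 11

Derivation:
Tile 7: at (0,0), goal (2,0), distance |0-2|+|0-0| = 2
Tile 4: at (0,1), goal (1,0), distance |0-1|+|1-0| = 2
Tile 2: at (0,2), goal (0,1), distance |0-0|+|2-1| = 1
Tile 1: at (1,0), goal (0,0), distance |1-0|+|0-0| = 1
Tile 6: at (1,1), goal (1,2), distance |1-1|+|1-2| = 1
Tile 3: at (1,2), goal (0,2), distance |1-0|+|2-2| = 1
Tile 5: at (2,0), goal (1,1), distance |2-1|+|0-1| = 2
Tile 8: at (2,2), goal (2,1), distance |2-2|+|2-1| = 1
Sum: 2 + 2 + 1 + 1 + 1 + 1 + 2 + 1 = 11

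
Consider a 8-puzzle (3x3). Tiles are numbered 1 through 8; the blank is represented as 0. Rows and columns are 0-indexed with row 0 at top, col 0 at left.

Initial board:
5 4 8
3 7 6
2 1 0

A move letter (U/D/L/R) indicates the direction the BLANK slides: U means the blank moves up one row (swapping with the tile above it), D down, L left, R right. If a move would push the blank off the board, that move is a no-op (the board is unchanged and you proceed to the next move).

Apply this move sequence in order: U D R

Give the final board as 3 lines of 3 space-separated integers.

Answer: 5 4 8
3 7 6
2 1 0

Derivation:
After move 1 (U):
5 4 8
3 7 0
2 1 6

After move 2 (D):
5 4 8
3 7 6
2 1 0

After move 3 (R):
5 4 8
3 7 6
2 1 0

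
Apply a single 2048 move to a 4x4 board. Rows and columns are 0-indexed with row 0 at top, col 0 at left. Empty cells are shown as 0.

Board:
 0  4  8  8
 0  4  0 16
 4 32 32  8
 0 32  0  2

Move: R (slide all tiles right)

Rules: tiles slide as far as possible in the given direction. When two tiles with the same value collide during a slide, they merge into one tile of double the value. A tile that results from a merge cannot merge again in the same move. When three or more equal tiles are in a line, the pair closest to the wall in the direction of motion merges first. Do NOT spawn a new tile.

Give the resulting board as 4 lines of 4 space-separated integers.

Answer:  0  0  4 16
 0  0  4 16
 0  4 64  8
 0  0 32  2

Derivation:
Slide right:
row 0: [0, 4, 8, 8] -> [0, 0, 4, 16]
row 1: [0, 4, 0, 16] -> [0, 0, 4, 16]
row 2: [4, 32, 32, 8] -> [0, 4, 64, 8]
row 3: [0, 32, 0, 2] -> [0, 0, 32, 2]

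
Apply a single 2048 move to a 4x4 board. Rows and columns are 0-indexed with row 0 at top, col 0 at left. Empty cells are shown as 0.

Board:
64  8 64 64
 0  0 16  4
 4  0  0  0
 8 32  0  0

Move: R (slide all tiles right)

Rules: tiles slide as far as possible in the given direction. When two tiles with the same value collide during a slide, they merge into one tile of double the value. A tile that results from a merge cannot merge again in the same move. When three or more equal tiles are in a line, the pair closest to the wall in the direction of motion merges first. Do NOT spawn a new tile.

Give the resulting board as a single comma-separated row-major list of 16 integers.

Slide right:
row 0: [64, 8, 64, 64] -> [0, 64, 8, 128]
row 1: [0, 0, 16, 4] -> [0, 0, 16, 4]
row 2: [4, 0, 0, 0] -> [0, 0, 0, 4]
row 3: [8, 32, 0, 0] -> [0, 0, 8, 32]

Answer: 0, 64, 8, 128, 0, 0, 16, 4, 0, 0, 0, 4, 0, 0, 8, 32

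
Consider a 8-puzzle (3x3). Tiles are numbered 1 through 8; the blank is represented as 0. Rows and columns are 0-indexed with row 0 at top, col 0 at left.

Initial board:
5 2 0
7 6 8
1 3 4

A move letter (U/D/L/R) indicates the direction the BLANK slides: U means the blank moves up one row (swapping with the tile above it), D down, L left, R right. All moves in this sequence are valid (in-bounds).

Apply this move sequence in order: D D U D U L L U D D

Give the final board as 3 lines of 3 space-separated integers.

Answer: 5 2 8
1 7 6
0 3 4

Derivation:
After move 1 (D):
5 2 8
7 6 0
1 3 4

After move 2 (D):
5 2 8
7 6 4
1 3 0

After move 3 (U):
5 2 8
7 6 0
1 3 4

After move 4 (D):
5 2 8
7 6 4
1 3 0

After move 5 (U):
5 2 8
7 6 0
1 3 4

After move 6 (L):
5 2 8
7 0 6
1 3 4

After move 7 (L):
5 2 8
0 7 6
1 3 4

After move 8 (U):
0 2 8
5 7 6
1 3 4

After move 9 (D):
5 2 8
0 7 6
1 3 4

After move 10 (D):
5 2 8
1 7 6
0 3 4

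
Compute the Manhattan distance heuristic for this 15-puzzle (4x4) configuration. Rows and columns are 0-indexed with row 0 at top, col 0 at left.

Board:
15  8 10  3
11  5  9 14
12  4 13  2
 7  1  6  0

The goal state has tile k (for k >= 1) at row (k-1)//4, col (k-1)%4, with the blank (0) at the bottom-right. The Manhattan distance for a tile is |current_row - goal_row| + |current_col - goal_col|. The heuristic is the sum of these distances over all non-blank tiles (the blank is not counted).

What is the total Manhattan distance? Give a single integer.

Tile 15: (0,0)->(3,2) = 5
Tile 8: (0,1)->(1,3) = 3
Tile 10: (0,2)->(2,1) = 3
Tile 3: (0,3)->(0,2) = 1
Tile 11: (1,0)->(2,2) = 3
Tile 5: (1,1)->(1,0) = 1
Tile 9: (1,2)->(2,0) = 3
Tile 14: (1,3)->(3,1) = 4
Tile 12: (2,0)->(2,3) = 3
Tile 4: (2,1)->(0,3) = 4
Tile 13: (2,2)->(3,0) = 3
Tile 2: (2,3)->(0,1) = 4
Tile 7: (3,0)->(1,2) = 4
Tile 1: (3,1)->(0,0) = 4
Tile 6: (3,2)->(1,1) = 3
Sum: 5 + 3 + 3 + 1 + 3 + 1 + 3 + 4 + 3 + 4 + 3 + 4 + 4 + 4 + 3 = 48

Answer: 48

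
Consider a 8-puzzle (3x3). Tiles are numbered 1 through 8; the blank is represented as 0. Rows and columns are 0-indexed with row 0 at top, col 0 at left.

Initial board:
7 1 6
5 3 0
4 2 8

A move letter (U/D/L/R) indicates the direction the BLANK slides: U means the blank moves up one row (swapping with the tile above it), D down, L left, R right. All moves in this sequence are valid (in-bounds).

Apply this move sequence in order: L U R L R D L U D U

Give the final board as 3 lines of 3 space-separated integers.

Answer: 7 0 3
5 6 1
4 2 8

Derivation:
After move 1 (L):
7 1 6
5 0 3
4 2 8

After move 2 (U):
7 0 6
5 1 3
4 2 8

After move 3 (R):
7 6 0
5 1 3
4 2 8

After move 4 (L):
7 0 6
5 1 3
4 2 8

After move 5 (R):
7 6 0
5 1 3
4 2 8

After move 6 (D):
7 6 3
5 1 0
4 2 8

After move 7 (L):
7 6 3
5 0 1
4 2 8

After move 8 (U):
7 0 3
5 6 1
4 2 8

After move 9 (D):
7 6 3
5 0 1
4 2 8

After move 10 (U):
7 0 3
5 6 1
4 2 8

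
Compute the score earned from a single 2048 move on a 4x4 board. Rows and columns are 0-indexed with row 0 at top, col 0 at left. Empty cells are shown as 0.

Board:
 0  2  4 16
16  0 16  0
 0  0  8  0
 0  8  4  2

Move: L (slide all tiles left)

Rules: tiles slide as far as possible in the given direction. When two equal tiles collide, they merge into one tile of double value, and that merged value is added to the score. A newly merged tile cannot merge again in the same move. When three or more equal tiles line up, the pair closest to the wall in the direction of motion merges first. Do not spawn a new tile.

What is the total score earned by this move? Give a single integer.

Answer: 32

Derivation:
Slide left:
row 0: [0, 2, 4, 16] -> [2, 4, 16, 0]  score +0 (running 0)
row 1: [16, 0, 16, 0] -> [32, 0, 0, 0]  score +32 (running 32)
row 2: [0, 0, 8, 0] -> [8, 0, 0, 0]  score +0 (running 32)
row 3: [0, 8, 4, 2] -> [8, 4, 2, 0]  score +0 (running 32)
Board after move:
 2  4 16  0
32  0  0  0
 8  0  0  0
 8  4  2  0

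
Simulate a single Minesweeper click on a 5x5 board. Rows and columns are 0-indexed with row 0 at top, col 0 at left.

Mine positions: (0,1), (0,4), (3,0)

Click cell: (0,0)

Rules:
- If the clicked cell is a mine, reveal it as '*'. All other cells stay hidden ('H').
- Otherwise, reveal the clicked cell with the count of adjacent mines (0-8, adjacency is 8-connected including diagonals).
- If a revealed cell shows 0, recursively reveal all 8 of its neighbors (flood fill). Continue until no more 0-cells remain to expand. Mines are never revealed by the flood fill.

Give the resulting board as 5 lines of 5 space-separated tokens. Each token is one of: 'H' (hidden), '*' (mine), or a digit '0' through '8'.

1 H H H H
H H H H H
H H H H H
H H H H H
H H H H H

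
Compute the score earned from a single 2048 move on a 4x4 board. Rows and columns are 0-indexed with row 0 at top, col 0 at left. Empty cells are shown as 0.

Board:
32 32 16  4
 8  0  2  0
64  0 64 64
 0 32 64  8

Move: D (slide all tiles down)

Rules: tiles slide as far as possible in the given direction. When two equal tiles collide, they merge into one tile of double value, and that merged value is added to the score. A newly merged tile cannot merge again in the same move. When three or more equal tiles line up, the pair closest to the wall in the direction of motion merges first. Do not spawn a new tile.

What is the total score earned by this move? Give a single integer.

Slide down:
col 0: [32, 8, 64, 0] -> [0, 32, 8, 64]  score +0 (running 0)
col 1: [32, 0, 0, 32] -> [0, 0, 0, 64]  score +64 (running 64)
col 2: [16, 2, 64, 64] -> [0, 16, 2, 128]  score +128 (running 192)
col 3: [4, 0, 64, 8] -> [0, 4, 64, 8]  score +0 (running 192)
Board after move:
  0   0   0   0
 32   0  16   4
  8   0   2  64
 64  64 128   8

Answer: 192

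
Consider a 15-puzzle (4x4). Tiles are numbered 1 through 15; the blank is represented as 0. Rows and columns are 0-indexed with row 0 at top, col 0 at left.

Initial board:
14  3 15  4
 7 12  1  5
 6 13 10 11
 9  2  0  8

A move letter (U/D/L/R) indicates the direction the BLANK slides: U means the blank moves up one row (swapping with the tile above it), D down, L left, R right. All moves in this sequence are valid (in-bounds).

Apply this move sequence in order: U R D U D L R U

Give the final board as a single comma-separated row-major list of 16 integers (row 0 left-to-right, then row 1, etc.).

Answer: 14, 3, 15, 4, 7, 12, 1, 5, 6, 13, 11, 0, 9, 2, 10, 8

Derivation:
After move 1 (U):
14  3 15  4
 7 12  1  5
 6 13  0 11
 9  2 10  8

After move 2 (R):
14  3 15  4
 7 12  1  5
 6 13 11  0
 9  2 10  8

After move 3 (D):
14  3 15  4
 7 12  1  5
 6 13 11  8
 9  2 10  0

After move 4 (U):
14  3 15  4
 7 12  1  5
 6 13 11  0
 9  2 10  8

After move 5 (D):
14  3 15  4
 7 12  1  5
 6 13 11  8
 9  2 10  0

After move 6 (L):
14  3 15  4
 7 12  1  5
 6 13 11  8
 9  2  0 10

After move 7 (R):
14  3 15  4
 7 12  1  5
 6 13 11  8
 9  2 10  0

After move 8 (U):
14  3 15  4
 7 12  1  5
 6 13 11  0
 9  2 10  8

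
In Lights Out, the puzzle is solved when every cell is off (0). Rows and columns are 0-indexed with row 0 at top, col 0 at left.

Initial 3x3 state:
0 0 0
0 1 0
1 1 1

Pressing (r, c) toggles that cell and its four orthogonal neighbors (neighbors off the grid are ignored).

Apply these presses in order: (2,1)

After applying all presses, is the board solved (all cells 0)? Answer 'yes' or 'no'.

Answer: yes

Derivation:
After press 1 at (2,1):
0 0 0
0 0 0
0 0 0

Lights still on: 0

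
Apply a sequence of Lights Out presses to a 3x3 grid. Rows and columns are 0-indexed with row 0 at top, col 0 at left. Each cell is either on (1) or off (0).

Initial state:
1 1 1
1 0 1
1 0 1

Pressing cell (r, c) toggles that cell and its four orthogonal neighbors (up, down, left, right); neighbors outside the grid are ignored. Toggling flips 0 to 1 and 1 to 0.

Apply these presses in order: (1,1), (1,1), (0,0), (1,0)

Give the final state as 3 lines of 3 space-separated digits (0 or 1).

After press 1 at (1,1):
1 0 1
0 1 0
1 1 1

After press 2 at (1,1):
1 1 1
1 0 1
1 0 1

After press 3 at (0,0):
0 0 1
0 0 1
1 0 1

After press 4 at (1,0):
1 0 1
1 1 1
0 0 1

Answer: 1 0 1
1 1 1
0 0 1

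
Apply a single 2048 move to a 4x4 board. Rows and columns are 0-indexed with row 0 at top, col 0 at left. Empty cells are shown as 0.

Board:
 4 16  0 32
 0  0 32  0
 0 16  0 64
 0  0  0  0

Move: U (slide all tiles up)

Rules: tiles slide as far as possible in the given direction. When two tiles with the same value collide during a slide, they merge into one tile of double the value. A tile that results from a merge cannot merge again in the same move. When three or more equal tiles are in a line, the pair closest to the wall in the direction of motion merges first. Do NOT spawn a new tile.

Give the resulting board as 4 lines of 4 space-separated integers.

Answer:  4 32 32 32
 0  0  0 64
 0  0  0  0
 0  0  0  0

Derivation:
Slide up:
col 0: [4, 0, 0, 0] -> [4, 0, 0, 0]
col 1: [16, 0, 16, 0] -> [32, 0, 0, 0]
col 2: [0, 32, 0, 0] -> [32, 0, 0, 0]
col 3: [32, 0, 64, 0] -> [32, 64, 0, 0]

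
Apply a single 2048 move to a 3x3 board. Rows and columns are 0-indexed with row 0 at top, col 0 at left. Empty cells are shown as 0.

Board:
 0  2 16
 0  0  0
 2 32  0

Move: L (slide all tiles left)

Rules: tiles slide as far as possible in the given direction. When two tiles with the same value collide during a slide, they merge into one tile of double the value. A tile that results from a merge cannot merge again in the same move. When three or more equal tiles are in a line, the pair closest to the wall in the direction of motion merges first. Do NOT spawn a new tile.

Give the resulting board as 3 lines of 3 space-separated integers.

Slide left:
row 0: [0, 2, 16] -> [2, 16, 0]
row 1: [0, 0, 0] -> [0, 0, 0]
row 2: [2, 32, 0] -> [2, 32, 0]

Answer:  2 16  0
 0  0  0
 2 32  0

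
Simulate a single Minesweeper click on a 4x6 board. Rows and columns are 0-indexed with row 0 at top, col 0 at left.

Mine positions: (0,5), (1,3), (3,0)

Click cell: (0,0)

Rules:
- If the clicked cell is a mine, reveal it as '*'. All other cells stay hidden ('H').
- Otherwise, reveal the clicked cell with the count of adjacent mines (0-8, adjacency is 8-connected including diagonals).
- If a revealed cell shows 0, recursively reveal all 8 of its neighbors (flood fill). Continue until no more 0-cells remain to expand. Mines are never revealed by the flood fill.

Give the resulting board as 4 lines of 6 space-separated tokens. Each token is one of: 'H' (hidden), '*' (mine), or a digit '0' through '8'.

0 0 1 H H H
0 0 1 H H H
1 1 1 H H H
H H H H H H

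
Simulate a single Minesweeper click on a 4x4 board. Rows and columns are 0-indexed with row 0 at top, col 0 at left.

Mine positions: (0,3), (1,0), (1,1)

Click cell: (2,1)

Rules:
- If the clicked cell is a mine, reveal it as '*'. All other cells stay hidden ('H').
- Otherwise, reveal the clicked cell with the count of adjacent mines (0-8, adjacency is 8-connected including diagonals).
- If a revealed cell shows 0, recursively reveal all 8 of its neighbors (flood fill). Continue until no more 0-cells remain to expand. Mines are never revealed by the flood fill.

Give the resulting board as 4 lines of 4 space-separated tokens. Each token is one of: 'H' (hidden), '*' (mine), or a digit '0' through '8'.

H H H H
H H H H
H 2 H H
H H H H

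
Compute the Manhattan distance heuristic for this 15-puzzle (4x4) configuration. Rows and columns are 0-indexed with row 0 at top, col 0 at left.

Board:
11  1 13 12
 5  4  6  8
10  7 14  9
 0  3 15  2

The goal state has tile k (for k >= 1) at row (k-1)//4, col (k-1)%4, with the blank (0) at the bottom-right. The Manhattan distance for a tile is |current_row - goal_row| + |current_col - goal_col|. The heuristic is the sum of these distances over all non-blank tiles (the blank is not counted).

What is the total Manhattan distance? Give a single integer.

Tile 11: (0,0)->(2,2) = 4
Tile 1: (0,1)->(0,0) = 1
Tile 13: (0,2)->(3,0) = 5
Tile 12: (0,3)->(2,3) = 2
Tile 5: (1,0)->(1,0) = 0
Tile 4: (1,1)->(0,3) = 3
Tile 6: (1,2)->(1,1) = 1
Tile 8: (1,3)->(1,3) = 0
Tile 10: (2,0)->(2,1) = 1
Tile 7: (2,1)->(1,2) = 2
Tile 14: (2,2)->(3,1) = 2
Tile 9: (2,3)->(2,0) = 3
Tile 3: (3,1)->(0,2) = 4
Tile 15: (3,2)->(3,2) = 0
Tile 2: (3,3)->(0,1) = 5
Sum: 4 + 1 + 5 + 2 + 0 + 3 + 1 + 0 + 1 + 2 + 2 + 3 + 4 + 0 + 5 = 33

Answer: 33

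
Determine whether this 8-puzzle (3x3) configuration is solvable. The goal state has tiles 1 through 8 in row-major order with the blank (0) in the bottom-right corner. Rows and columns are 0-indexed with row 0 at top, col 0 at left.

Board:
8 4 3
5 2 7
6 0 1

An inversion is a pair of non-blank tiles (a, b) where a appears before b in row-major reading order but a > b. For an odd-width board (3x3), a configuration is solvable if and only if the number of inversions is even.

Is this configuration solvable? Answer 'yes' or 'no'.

Answer: yes

Derivation:
Inversions (pairs i<j in row-major order where tile[i] > tile[j] > 0): 18
18 is even, so the puzzle is solvable.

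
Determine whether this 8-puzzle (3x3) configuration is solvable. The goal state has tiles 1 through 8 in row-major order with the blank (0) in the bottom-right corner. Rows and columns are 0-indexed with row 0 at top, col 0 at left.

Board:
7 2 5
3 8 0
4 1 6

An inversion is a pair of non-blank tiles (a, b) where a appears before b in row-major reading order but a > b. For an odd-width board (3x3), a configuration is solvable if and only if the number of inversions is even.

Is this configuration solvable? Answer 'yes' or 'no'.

Inversions (pairs i<j in row-major order where tile[i] > tile[j] > 0): 15
15 is odd, so the puzzle is not solvable.

Answer: no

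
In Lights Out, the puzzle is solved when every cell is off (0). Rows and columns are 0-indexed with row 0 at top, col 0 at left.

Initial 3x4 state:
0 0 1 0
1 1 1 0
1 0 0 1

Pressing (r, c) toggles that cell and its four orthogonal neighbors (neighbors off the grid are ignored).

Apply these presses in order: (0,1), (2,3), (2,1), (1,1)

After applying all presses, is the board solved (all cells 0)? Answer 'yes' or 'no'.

After press 1 at (0,1):
1 1 0 0
1 0 1 0
1 0 0 1

After press 2 at (2,3):
1 1 0 0
1 0 1 1
1 0 1 0

After press 3 at (2,1):
1 1 0 0
1 1 1 1
0 1 0 0

After press 4 at (1,1):
1 0 0 0
0 0 0 1
0 0 0 0

Lights still on: 2

Answer: no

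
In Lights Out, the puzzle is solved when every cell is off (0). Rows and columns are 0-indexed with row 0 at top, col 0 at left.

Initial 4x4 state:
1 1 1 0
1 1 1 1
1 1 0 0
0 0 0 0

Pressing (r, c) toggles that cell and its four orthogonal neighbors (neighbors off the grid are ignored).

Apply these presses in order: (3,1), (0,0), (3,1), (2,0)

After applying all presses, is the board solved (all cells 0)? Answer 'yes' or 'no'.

After press 1 at (3,1):
1 1 1 0
1 1 1 1
1 0 0 0
1 1 1 0

After press 2 at (0,0):
0 0 1 0
0 1 1 1
1 0 0 0
1 1 1 0

After press 3 at (3,1):
0 0 1 0
0 1 1 1
1 1 0 0
0 0 0 0

After press 4 at (2,0):
0 0 1 0
1 1 1 1
0 0 0 0
1 0 0 0

Lights still on: 6

Answer: no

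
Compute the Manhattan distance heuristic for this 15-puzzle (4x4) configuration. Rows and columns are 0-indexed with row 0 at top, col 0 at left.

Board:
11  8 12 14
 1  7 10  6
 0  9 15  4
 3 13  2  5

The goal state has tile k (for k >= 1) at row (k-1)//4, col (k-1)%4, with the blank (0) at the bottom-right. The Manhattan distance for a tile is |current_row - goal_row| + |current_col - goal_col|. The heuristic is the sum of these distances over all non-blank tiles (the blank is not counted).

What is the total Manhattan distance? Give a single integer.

Answer: 40

Derivation:
Tile 11: at (0,0), goal (2,2), distance |0-2|+|0-2| = 4
Tile 8: at (0,1), goal (1,3), distance |0-1|+|1-3| = 3
Tile 12: at (0,2), goal (2,3), distance |0-2|+|2-3| = 3
Tile 14: at (0,3), goal (3,1), distance |0-3|+|3-1| = 5
Tile 1: at (1,0), goal (0,0), distance |1-0|+|0-0| = 1
Tile 7: at (1,1), goal (1,2), distance |1-1|+|1-2| = 1
Tile 10: at (1,2), goal (2,1), distance |1-2|+|2-1| = 2
Tile 6: at (1,3), goal (1,1), distance |1-1|+|3-1| = 2
Tile 9: at (2,1), goal (2,0), distance |2-2|+|1-0| = 1
Tile 15: at (2,2), goal (3,2), distance |2-3|+|2-2| = 1
Tile 4: at (2,3), goal (0,3), distance |2-0|+|3-3| = 2
Tile 3: at (3,0), goal (0,2), distance |3-0|+|0-2| = 5
Tile 13: at (3,1), goal (3,0), distance |3-3|+|1-0| = 1
Tile 2: at (3,2), goal (0,1), distance |3-0|+|2-1| = 4
Tile 5: at (3,3), goal (1,0), distance |3-1|+|3-0| = 5
Sum: 4 + 3 + 3 + 5 + 1 + 1 + 2 + 2 + 1 + 1 + 2 + 5 + 1 + 4 + 5 = 40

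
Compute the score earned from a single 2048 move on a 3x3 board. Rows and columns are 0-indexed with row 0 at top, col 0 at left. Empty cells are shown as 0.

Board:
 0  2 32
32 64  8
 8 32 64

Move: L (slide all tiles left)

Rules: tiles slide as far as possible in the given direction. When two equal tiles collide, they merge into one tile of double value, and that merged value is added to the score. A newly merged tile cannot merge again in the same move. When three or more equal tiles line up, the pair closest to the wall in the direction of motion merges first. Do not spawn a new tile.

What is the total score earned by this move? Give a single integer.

Slide left:
row 0: [0, 2, 32] -> [2, 32, 0]  score +0 (running 0)
row 1: [32, 64, 8] -> [32, 64, 8]  score +0 (running 0)
row 2: [8, 32, 64] -> [8, 32, 64]  score +0 (running 0)
Board after move:
 2 32  0
32 64  8
 8 32 64

Answer: 0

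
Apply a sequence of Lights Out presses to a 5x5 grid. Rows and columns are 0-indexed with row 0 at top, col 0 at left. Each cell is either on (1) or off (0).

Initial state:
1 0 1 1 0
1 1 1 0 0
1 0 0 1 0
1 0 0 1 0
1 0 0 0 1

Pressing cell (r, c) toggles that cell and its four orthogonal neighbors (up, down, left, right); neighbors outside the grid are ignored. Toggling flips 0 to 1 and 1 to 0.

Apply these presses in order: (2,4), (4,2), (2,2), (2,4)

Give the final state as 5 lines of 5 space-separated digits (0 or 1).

After press 1 at (2,4):
1 0 1 1 0
1 1 1 0 1
1 0 0 0 1
1 0 0 1 1
1 0 0 0 1

After press 2 at (4,2):
1 0 1 1 0
1 1 1 0 1
1 0 0 0 1
1 0 1 1 1
1 1 1 1 1

After press 3 at (2,2):
1 0 1 1 0
1 1 0 0 1
1 1 1 1 1
1 0 0 1 1
1 1 1 1 1

After press 4 at (2,4):
1 0 1 1 0
1 1 0 0 0
1 1 1 0 0
1 0 0 1 0
1 1 1 1 1

Answer: 1 0 1 1 0
1 1 0 0 0
1 1 1 0 0
1 0 0 1 0
1 1 1 1 1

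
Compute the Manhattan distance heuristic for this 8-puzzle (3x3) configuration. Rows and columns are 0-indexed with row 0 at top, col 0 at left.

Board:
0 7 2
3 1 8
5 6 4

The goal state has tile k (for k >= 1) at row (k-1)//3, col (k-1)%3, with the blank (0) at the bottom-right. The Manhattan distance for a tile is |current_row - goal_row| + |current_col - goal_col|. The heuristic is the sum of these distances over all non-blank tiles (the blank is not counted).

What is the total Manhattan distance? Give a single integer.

Answer: 18

Derivation:
Tile 7: (0,1)->(2,0) = 3
Tile 2: (0,2)->(0,1) = 1
Tile 3: (1,0)->(0,2) = 3
Tile 1: (1,1)->(0,0) = 2
Tile 8: (1,2)->(2,1) = 2
Tile 5: (2,0)->(1,1) = 2
Tile 6: (2,1)->(1,2) = 2
Tile 4: (2,2)->(1,0) = 3
Sum: 3 + 1 + 3 + 2 + 2 + 2 + 2 + 3 = 18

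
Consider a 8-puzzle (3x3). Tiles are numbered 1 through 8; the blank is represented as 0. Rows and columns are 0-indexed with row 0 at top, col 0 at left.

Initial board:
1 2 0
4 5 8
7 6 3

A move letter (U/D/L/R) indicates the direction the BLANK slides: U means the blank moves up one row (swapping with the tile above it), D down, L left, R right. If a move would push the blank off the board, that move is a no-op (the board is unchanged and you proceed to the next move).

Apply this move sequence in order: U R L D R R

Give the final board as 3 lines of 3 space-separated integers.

Answer: 1 5 2
4 8 0
7 6 3

Derivation:
After move 1 (U):
1 2 0
4 5 8
7 6 3

After move 2 (R):
1 2 0
4 5 8
7 6 3

After move 3 (L):
1 0 2
4 5 8
7 6 3

After move 4 (D):
1 5 2
4 0 8
7 6 3

After move 5 (R):
1 5 2
4 8 0
7 6 3

After move 6 (R):
1 5 2
4 8 0
7 6 3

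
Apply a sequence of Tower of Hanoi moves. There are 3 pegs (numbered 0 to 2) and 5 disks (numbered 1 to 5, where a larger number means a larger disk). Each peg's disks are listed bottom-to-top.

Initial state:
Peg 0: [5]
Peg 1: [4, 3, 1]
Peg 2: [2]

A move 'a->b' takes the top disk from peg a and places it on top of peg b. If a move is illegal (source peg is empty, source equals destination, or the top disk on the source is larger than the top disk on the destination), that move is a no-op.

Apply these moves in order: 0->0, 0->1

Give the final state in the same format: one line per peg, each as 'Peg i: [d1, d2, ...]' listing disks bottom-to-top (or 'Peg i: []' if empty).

Answer: Peg 0: [5]
Peg 1: [4, 3, 1]
Peg 2: [2]

Derivation:
After move 1 (0->0):
Peg 0: [5]
Peg 1: [4, 3, 1]
Peg 2: [2]

After move 2 (0->1):
Peg 0: [5]
Peg 1: [4, 3, 1]
Peg 2: [2]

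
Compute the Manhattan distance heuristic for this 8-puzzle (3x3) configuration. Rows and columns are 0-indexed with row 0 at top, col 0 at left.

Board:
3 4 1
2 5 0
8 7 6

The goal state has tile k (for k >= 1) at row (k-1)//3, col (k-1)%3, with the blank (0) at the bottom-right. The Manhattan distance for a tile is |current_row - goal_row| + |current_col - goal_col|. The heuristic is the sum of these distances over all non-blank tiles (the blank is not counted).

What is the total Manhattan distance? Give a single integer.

Answer: 11

Derivation:
Tile 3: (0,0)->(0,2) = 2
Tile 4: (0,1)->(1,0) = 2
Tile 1: (0,2)->(0,0) = 2
Tile 2: (1,0)->(0,1) = 2
Tile 5: (1,1)->(1,1) = 0
Tile 8: (2,0)->(2,1) = 1
Tile 7: (2,1)->(2,0) = 1
Tile 6: (2,2)->(1,2) = 1
Sum: 2 + 2 + 2 + 2 + 0 + 1 + 1 + 1 = 11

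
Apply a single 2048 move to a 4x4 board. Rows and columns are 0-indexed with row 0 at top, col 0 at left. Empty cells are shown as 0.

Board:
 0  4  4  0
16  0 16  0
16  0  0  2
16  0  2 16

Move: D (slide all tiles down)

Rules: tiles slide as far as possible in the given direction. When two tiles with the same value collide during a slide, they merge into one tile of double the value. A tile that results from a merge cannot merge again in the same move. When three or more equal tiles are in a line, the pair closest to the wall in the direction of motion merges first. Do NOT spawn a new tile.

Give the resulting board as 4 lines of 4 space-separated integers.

Slide down:
col 0: [0, 16, 16, 16] -> [0, 0, 16, 32]
col 1: [4, 0, 0, 0] -> [0, 0, 0, 4]
col 2: [4, 16, 0, 2] -> [0, 4, 16, 2]
col 3: [0, 0, 2, 16] -> [0, 0, 2, 16]

Answer:  0  0  0  0
 0  0  4  0
16  0 16  2
32  4  2 16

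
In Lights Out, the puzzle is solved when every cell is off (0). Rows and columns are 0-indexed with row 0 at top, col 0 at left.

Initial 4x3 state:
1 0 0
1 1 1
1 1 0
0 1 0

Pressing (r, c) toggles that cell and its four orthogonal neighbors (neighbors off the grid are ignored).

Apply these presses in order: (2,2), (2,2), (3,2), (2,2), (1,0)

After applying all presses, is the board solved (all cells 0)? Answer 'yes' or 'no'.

Answer: yes

Derivation:
After press 1 at (2,2):
1 0 0
1 1 0
1 0 1
0 1 1

After press 2 at (2,2):
1 0 0
1 1 1
1 1 0
0 1 0

After press 3 at (3,2):
1 0 0
1 1 1
1 1 1
0 0 1

After press 4 at (2,2):
1 0 0
1 1 0
1 0 0
0 0 0

After press 5 at (1,0):
0 0 0
0 0 0
0 0 0
0 0 0

Lights still on: 0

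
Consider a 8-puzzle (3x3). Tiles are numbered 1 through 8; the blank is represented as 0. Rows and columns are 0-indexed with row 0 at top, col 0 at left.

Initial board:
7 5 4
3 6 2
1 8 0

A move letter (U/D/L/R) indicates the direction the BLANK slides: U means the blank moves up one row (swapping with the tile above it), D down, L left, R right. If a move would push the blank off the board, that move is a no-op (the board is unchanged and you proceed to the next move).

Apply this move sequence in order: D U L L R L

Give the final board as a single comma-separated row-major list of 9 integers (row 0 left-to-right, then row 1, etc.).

After move 1 (D):
7 5 4
3 6 2
1 8 0

After move 2 (U):
7 5 4
3 6 0
1 8 2

After move 3 (L):
7 5 4
3 0 6
1 8 2

After move 4 (L):
7 5 4
0 3 6
1 8 2

After move 5 (R):
7 5 4
3 0 6
1 8 2

After move 6 (L):
7 5 4
0 3 6
1 8 2

Answer: 7, 5, 4, 0, 3, 6, 1, 8, 2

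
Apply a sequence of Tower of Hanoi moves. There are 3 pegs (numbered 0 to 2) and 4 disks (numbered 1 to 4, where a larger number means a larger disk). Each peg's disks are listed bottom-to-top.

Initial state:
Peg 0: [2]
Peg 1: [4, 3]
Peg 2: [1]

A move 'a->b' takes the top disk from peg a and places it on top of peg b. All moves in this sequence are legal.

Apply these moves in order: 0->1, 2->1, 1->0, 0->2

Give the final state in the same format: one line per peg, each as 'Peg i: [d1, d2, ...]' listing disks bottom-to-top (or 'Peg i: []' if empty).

After move 1 (0->1):
Peg 0: []
Peg 1: [4, 3, 2]
Peg 2: [1]

After move 2 (2->1):
Peg 0: []
Peg 1: [4, 3, 2, 1]
Peg 2: []

After move 3 (1->0):
Peg 0: [1]
Peg 1: [4, 3, 2]
Peg 2: []

After move 4 (0->2):
Peg 0: []
Peg 1: [4, 3, 2]
Peg 2: [1]

Answer: Peg 0: []
Peg 1: [4, 3, 2]
Peg 2: [1]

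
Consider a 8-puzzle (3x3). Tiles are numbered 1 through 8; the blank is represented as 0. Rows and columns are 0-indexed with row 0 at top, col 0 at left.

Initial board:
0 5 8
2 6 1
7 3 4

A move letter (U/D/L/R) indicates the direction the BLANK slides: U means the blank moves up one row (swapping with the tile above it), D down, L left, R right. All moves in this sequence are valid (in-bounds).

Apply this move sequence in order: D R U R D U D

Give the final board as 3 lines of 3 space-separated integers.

Answer: 2 8 1
6 5 0
7 3 4

Derivation:
After move 1 (D):
2 5 8
0 6 1
7 3 4

After move 2 (R):
2 5 8
6 0 1
7 3 4

After move 3 (U):
2 0 8
6 5 1
7 3 4

After move 4 (R):
2 8 0
6 5 1
7 3 4

After move 5 (D):
2 8 1
6 5 0
7 3 4

After move 6 (U):
2 8 0
6 5 1
7 3 4

After move 7 (D):
2 8 1
6 5 0
7 3 4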